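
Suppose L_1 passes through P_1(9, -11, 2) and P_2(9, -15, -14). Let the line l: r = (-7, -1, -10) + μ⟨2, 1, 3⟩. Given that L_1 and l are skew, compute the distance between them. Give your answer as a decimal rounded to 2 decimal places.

A direction vector for L_1 is P_2 − P_1 = (0, -4, -16).
Common perpendicular direction n = (0, -4, -16) × (2, 1, 3) = (4, -32, 8).
With w = (-7, -1, -10) − (9, -11, 2) = (-16, 10, -12), w · n = -480.
Distance = |w · n| / |n| = |-480| / √1104 ≈ 14.45.

14.45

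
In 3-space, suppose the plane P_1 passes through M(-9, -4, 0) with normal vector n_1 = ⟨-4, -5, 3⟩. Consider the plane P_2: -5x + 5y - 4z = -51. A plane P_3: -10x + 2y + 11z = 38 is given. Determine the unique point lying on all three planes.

P_1: n_1·r = n_1·M gives -4x - 5y + 3z = 56.
Solving the 3×3 linear system -4x - 5y + 3z = 56, -5x + 5y - 4z = -51, -10x + 2y + 11z = 38 (e.g. by elimination or Cramer's rule, determinant = -607) gives (-1, -8, 4).

(-1, -8, 4)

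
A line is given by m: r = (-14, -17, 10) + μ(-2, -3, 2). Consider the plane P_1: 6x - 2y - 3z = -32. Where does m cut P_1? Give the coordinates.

(-6, -5, 2)

Substitute r = (-14, -17, 10) + t(-2, -3, 2) into the plane: -80 + (-12)t = -32, so t = -4.
Intersection: (-14, -17, 10) + (-4)·(-2, -3, 2) = (-6, -5, 2).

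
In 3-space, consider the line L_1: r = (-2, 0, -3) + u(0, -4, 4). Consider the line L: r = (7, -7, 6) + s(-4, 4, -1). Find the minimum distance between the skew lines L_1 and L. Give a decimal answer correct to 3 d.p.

5.466

Common perpendicular direction n = (0, -4, 4) × (-4, 4, -1) = (-12, -16, -16).
With w = (7, -7, 6) − (-2, 0, -3) = (9, -7, 9), w · n = -140.
Distance = |w · n| / |n| = |-140| / √656 ≈ 5.466.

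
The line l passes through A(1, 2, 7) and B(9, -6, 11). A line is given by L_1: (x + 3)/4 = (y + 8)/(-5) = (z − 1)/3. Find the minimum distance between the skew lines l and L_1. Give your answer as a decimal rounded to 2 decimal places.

12.00

A direction vector for l is B − A = (8, -8, 4).
L_1 has direction (4, -5, 3) through (-3, -8, 1).
Common perpendicular direction n = (8, -8, 4) × (4, -5, 3) = (-4, -8, -8).
With w = (-3, -8, 1) − (1, 2, 7) = (-4, -10, -6), w · n = 144.
Distance = |w · n| / |n| = |144| / √144 ≈ 12.00.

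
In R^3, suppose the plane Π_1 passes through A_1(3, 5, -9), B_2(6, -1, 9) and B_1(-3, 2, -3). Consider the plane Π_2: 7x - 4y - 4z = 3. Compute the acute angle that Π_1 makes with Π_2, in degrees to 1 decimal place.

A_1B_2 = (3, -6, 18), A_1B_1 = (-6, -3, 6); a normal to Π_1 is A_1B_2 × A_1B_1 = (18, -126, -45).
Using A_1: Π_1 has equation 18x - 126y - 45z = -171.
cos θ = |n₁·n₂| / (|n₁||n₂|) = |810| / (√18225 · √81).
θ = arccos(0.66667) ≈ 48.2°.

48.2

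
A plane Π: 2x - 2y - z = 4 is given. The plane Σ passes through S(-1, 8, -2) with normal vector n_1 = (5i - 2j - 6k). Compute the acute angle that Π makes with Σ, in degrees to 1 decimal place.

34.2

Σ: n_1·r = n_1·S gives 5x - 2y - 6z = -9.
cos θ = |n₁·n₂| / (|n₁||n₂|) = |20| / (√9 · √65).
θ = arccos(0.82690) ≈ 34.2°.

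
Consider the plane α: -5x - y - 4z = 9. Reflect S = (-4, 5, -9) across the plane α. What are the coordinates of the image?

λ = (n·S − d)/|n|² = (51 − 9)/42 = 1.
Reflection = S − 2λn = (-4, 5, -9) − 2·(-5, -1, -4) = (6, 7, -1).

(6, 7, -1)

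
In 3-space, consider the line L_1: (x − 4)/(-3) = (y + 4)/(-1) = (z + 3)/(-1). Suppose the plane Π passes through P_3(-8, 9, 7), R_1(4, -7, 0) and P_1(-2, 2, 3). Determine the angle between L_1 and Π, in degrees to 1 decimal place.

70.7

L_1 has direction (-3, -1, -1) through (4, -4, -3).
P_3R_1 = (12, -16, -7), P_3P_1 = (6, -7, -4); a normal to Π is P_3R_1 × P_3P_1 = (15, 6, 12).
Using P_3: Π has equation 15x + 6y + 12z = 18.
sin θ = |n·v| / (|n||v|) = |-63| / (√405 · √11) = 0.94388.
θ ≈ 70.7°.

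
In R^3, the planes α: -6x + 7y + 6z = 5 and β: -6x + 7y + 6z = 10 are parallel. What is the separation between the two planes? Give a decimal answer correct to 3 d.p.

0.455

Same normal n = (-6, 7, 6) with |n| = √121; distance = |5 − 10| / |n| = 5/√121 ≈ 0.455.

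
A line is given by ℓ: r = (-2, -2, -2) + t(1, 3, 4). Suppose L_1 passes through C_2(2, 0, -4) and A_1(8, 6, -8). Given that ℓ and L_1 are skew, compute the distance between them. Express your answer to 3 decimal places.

A direction vector for L_1 is A_1 − C_2 = (6, 6, -4).
Common perpendicular direction n = (1, 3, 4) × (6, 6, -4) = (-36, 28, -12).
With w = (2, 0, -4) − (-2, -2, -2) = (4, 2, -2), w · n = -64.
Distance = |w · n| / |n| = |-64| / √2224 ≈ 1.357.

1.357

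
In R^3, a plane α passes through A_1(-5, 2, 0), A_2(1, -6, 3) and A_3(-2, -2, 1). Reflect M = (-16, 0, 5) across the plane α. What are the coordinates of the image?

A_1A_2 = (6, -8, 3), A_1A_3 = (3, -4, 1); a normal to α is A_1A_2 × A_1A_3 = (4, 3, 0).
Using A_1: α has equation 4x + 3y = -14.
λ = (n·M − d)/|n|² = (-64 − (-14))/25 = -2.
Reflection = M − 2λn = (-16, 0, 5) − (-4)·(4, 3, 0) = (0, 12, 5).

(0, 12, 5)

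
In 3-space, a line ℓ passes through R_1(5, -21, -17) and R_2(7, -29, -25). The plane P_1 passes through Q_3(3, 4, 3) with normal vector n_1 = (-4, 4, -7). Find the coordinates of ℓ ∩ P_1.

(1, -5, -1)

A direction vector for ℓ is R_2 − R_1 = (2, -8, -8).
P_1: n_1·r = n_1·Q_3 gives -4x + 4y - 7z = -17.
Substitute r = (5, -21, -17) + t(2, -8, -8) into the plane: 15 + 16t = -17, so t = -2.
Intersection: (5, -21, -17) + (-2)·(2, -8, -8) = (1, -5, -1).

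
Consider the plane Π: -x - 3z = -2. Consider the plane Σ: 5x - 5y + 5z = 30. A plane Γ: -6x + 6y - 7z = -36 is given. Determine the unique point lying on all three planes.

(2, -4, 0)

Solving the 3×3 linear system -x - 3z = -2, 5x - 5y + 5z = 30, -6x + 6y - 7z = -36 (e.g. by elimination or Cramer's rule, determinant = -5) gives (2, -4, 0).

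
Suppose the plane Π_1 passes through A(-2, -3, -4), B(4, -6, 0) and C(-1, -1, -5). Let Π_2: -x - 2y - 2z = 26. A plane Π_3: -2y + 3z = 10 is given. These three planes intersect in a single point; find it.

(-6, -8, -2)

AB = (6, -3, 4), AC = (1, 2, -1); a normal to Π_1 is AB × AC = (-5, 10, 15).
Using A: Π_1 has equation -5x + 10y + 15z = -80.
Solving the 3×3 linear system -5x + 10y + 15z = -80, -x - 2y - 2z = 26, -2y + 3z = 10 (e.g. by elimination or Cramer's rule, determinant = 110) gives (-6, -8, -2).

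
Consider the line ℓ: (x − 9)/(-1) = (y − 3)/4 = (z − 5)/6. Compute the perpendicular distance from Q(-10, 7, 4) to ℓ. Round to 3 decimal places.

19.030

ℓ has direction (-1, 4, 6) through (9, 3, 5).
Taking (9, 3, 5) on ℓ with direction v = (-1, 4, 6): w = Q − (9, 3, 5) = (-19, 4, -1), and w × v = (28, 115, -72).
Distance = |w × v| / |v| = √19193 / √53 ≈ 19.030.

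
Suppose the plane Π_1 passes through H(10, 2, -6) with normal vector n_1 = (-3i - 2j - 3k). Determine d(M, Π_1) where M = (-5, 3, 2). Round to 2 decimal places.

4.05

Π_1: n_1·r = n_1·H gives -3x - 2y - 3z = -16.
n·M − d = (-3)·(-5) + (-2)·(3) + (-3)·(2) − (-16) = 19; |n| = √22.
Distance = |19| / √22 = 19/√22 ≈ 4.05.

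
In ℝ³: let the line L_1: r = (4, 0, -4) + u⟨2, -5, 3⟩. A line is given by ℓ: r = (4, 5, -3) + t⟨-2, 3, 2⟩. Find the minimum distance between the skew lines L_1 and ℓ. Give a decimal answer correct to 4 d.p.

2.4725

Common perpendicular direction n = (2, -5, 3) × (-2, 3, 2) = (-19, -10, -4).
With w = (4, 5, -3) − (4, 0, -4) = (0, 5, 1), w · n = -54.
Distance = |w · n| / |n| = |-54| / √477 ≈ 2.4725.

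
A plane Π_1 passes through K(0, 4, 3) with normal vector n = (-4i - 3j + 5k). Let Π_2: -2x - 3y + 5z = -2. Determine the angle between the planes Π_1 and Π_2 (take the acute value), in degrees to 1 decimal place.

15.5

Π_1: n·r = n·K gives -4x - 3y + 5z = 3.
cos θ = |n₁·n₂| / (|n₁||n₂|) = |42| / (√50 · √38).
θ = arccos(0.96355) ≈ 15.5°.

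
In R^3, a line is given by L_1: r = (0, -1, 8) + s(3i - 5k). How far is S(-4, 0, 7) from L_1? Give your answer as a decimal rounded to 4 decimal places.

4.0693

Taking (0, -1, 8) on L_1 with direction v = (3, 0, -5): w = S − (0, -1, 8) = (-4, 1, -1), and w × v = (-5, -23, -3).
Distance = |w × v| / |v| = √563 / √34 ≈ 4.0693.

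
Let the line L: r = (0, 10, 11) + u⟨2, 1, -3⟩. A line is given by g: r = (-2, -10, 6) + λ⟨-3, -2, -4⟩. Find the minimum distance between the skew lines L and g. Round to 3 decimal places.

Common perpendicular direction n = (2, 1, -3) × (-3, -2, -4) = (-10, 17, -1).
With w = (-2, -10, 6) − (0, 10, 11) = (-2, -20, -5), w · n = -315.
Distance = |w · n| / |n| = |-315| / √390 ≈ 15.951.

15.951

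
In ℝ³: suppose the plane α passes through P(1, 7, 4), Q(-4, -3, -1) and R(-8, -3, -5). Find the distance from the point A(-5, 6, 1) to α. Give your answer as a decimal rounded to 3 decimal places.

2.121

PQ = (-5, -10, -5), PR = (-9, -10, -9); a normal to α is PQ × PR = (40, 0, -40).
Using P: α has equation 40x - 40z = -120.
n·A − d = (40)·(-5) + (0)·(6) + (-40)·(1) − (-120) = -120; |n| = √3200.
Distance = |-120| / √3200 = 120/√3200 ≈ 2.121.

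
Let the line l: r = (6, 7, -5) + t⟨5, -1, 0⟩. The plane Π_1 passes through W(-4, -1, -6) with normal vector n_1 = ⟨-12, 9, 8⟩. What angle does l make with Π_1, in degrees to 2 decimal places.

52.75

Π_1: n_1·r = n_1·W gives -12x + 9y + 8z = -9.
sin θ = |n·v| / (|n||v|) = |-69| / (√289 · √26) = 0.79600.
θ ≈ 52.75°.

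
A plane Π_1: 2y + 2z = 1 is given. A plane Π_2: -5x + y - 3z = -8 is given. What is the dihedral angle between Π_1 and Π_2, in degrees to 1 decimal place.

76.2

cos θ = |n₁·n₂| / (|n₁||n₂|) = |-4| / (√8 · √35).
θ = arccos(0.23905) ≈ 76.2°.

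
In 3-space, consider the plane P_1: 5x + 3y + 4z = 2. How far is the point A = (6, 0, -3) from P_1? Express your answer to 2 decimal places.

n·A − d = (5)·(6) + (3)·(0) + (4)·(-3) − 2 = 16; |n| = √50.
Distance = |16| / √50 = 16/√50 ≈ 2.26.

2.26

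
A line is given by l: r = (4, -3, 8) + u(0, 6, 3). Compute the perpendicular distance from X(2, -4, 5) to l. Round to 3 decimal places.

Taking (4, -3, 8) on l with direction v = (0, 6, 3): w = X − (4, -3, 8) = (-2, -1, -3), and w × v = (15, 6, -12).
Distance = |w × v| / |v| = √405 / √45 ≈ 3.000.

3.000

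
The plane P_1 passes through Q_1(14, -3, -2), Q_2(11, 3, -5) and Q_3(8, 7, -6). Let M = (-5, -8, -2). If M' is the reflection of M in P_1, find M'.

(11, 8, 14)

Q_1Q_2 = (-3, 6, -3), Q_1Q_3 = (-6, 10, -4); a normal to P_1 is Q_1Q_2 × Q_1Q_3 = (6, 6, 6).
Using Q_1: P_1 has equation 6x + 6y + 6z = 54.
λ = (n·M − d)/|n|² = (-90 − 54)/108 = -4/3.
Reflection = M − 2λn = (-5, -8, -2) − (-8/3)·(6, 6, 6) = (11, 8, 14).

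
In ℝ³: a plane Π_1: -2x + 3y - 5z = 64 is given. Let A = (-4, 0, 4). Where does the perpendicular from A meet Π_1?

(-8, 6, -6)

Foot = A − λn with λ = (n·A − d)/|n|² = (-12 − 64)/38 = -2.
Foot = (-4, 0, 4) − (-2)·(-2, 3, -5) = (-8, 6, -6).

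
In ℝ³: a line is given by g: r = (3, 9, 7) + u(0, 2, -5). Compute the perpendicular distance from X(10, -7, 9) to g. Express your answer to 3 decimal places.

15.753

Taking (3, 9, 7) on g with direction v = (0, 2, -5): w = X − (3, 9, 7) = (7, -16, 2), and w × v = (76, 35, 14).
Distance = |w × v| / |v| = √7197 / √29 ≈ 15.753.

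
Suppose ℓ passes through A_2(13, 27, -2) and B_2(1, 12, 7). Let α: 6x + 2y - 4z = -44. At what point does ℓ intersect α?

(-3, 7, 10)

A direction vector for ℓ is B_2 − A_2 = (-12, -15, 9).
Substitute r = (13, 27, -2) + t(-12, -15, 9) into the plane: 140 + (-138)t = -44, so t = 4/3.
Intersection: (13, 27, -2) + (4/3)·(-12, -15, 9) = (-3, 7, 10).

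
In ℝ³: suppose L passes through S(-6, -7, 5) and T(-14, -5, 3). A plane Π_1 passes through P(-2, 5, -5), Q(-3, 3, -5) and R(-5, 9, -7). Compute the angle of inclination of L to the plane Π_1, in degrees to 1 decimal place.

A direction vector for L is T − S = (-8, 2, -2).
PQ = (-1, -2, 0), PR = (-3, 4, -2); a normal to Π_1 is PQ × PR = (4, -2, -10).
Using P: Π_1 has equation 4x - 2y - 10z = 32.
sin θ = |n·v| / (|n||v|) = |-16| / (√120 · √72) = 0.17213.
θ ≈ 9.9°.

9.9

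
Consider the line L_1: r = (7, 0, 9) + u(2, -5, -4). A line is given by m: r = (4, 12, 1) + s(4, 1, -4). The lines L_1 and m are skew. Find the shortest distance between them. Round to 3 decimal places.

Common perpendicular direction n = (2, -5, -4) × (4, 1, -4) = (24, -8, 22).
With w = (4, 12, 1) − (7, 0, 9) = (-3, 12, -8), w · n = -344.
Distance = |w · n| / |n| = |-344| / √1124 ≈ 10.261.

10.261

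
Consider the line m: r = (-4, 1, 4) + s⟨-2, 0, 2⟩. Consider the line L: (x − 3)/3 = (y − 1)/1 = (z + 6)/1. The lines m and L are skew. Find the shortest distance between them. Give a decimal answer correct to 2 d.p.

0.71

L has direction (3, 1, 1) through (3, 1, -6).
Common perpendicular direction n = (-2, 0, 2) × (3, 1, 1) = (-2, 8, -2).
With w = (3, 1, -6) − (-4, 1, 4) = (7, 0, -10), w · n = 6.
Distance = |w · n| / |n| = |6| / √72 ≈ 0.71.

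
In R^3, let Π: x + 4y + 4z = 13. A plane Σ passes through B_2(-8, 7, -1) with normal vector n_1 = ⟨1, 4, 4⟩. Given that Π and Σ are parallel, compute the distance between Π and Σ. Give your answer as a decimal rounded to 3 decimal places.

Σ: n_1·r = n_1·B_2 gives x + 4y + 4z = 16.
Same normal n = (1, 4, 4) with |n| = √33; distance = |13 − 16| / |n| = 3/√33 ≈ 0.522.

0.522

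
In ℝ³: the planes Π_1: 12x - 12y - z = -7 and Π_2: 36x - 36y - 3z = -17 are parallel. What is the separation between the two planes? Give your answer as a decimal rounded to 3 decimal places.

Rescale Π_2 by 1/3: 12x - 12y - z = -17/3. Then distance = |-7 − (-17/3)| / √289 ≈ 0.078.

0.078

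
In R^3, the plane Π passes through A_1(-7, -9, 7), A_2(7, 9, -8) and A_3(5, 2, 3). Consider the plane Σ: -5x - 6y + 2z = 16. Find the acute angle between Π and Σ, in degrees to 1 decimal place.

A_1A_2 = (14, 18, -15), A_1A_3 = (12, 11, -4); a normal to Π is A_1A_2 × A_1A_3 = (93, -124, -62).
Using A_1: Π has equation 93x - 124y - 62z = 31.
cos θ = |n₁·n₂| / (|n₁||n₂|) = |155| / (√27869 · √65).
θ = arccos(0.11516) ≈ 83.4°.

83.4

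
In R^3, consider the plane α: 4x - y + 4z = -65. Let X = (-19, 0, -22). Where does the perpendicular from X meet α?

(-7, -3, -10)

Foot = X − λn with λ = (n·X − d)/|n|² = (-164 − (-65))/33 = -3.
Foot = (-19, 0, -22) − (-3)·(4, -1, 4) = (-7, -3, -10).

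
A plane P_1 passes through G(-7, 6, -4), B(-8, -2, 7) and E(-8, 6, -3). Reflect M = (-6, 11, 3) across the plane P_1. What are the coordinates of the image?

(-14, 1, -5)

GB = (-1, -8, 11), GE = (-1, 0, 1); a normal to P_1 is GB × GE = (-8, -10, -8).
Using G: P_1 has equation -8x - 10y - 8z = 28.
λ = (n·M − d)/|n|² = (-86 − 28)/228 = -1/2.
Reflection = M − 2λn = (-6, 11, 3) − (-1)·(-8, -10, -8) = (-14, 1, -5).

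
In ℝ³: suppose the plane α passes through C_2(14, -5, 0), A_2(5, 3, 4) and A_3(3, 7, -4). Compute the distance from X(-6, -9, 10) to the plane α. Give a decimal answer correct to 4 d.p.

C_2A_2 = (-9, 8, 4), C_2A_3 = (-11, 12, -4); a normal to α is C_2A_2 × C_2A_3 = (-80, -80, -20).
Using C_2: α has equation -80x - 80y - 20z = -720.
n·X − d = (-80)·(-6) + (-80)·(-9) + (-20)·(10) − (-720) = 1720; |n| = √13200.
Distance = |1720| / √13200 = 1720/√13200 ≈ 14.9707.

14.9707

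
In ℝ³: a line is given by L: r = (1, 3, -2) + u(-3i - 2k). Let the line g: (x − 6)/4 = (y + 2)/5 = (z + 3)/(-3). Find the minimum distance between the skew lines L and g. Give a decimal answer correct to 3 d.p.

g has direction (4, 5, -3) through (6, -2, -3).
Common perpendicular direction n = (-3, 0, -2) × (4, 5, -3) = (10, -17, -15).
With w = (6, -2, -3) − (1, 3, -2) = (5, -5, -1), w · n = 150.
Distance = |w · n| / |n| = |150| / √614 ≈ 6.054.

6.054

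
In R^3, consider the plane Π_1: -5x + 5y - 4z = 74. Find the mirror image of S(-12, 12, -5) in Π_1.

λ = (n·S − d)/|n|² = (140 − 74)/66 = 1.
Reflection = S − 2λn = (-12, 12, -5) − 2·(-5, 5, -4) = (-2, 2, 3).

(-2, 2, 3)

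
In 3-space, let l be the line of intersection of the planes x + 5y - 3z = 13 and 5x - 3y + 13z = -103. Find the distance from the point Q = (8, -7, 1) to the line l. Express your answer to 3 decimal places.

Direction of l: (1, 5, -3) × (5, -3, 13) = (56, -28, -28).
A point on l: solving the two plane equations with x = -1 gives (-1, -2, -8).
Taking (-1, -2, -8) on l with direction v = (56, -28, -28): w = Q − (-1, -2, -8) = (9, -5, 9), and w × v = (392, 756, 28).
Distance = |w × v| / |v| = √725984 / √4704 ≈ 12.423.

12.423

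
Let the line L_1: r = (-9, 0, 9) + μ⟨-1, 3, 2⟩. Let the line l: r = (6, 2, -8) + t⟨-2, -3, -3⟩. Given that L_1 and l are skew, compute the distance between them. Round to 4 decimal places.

17.9816

Common perpendicular direction n = (-1, 3, 2) × (-2, -3, -3) = (-3, -7, 9).
With w = (6, 2, -8) − (-9, 0, 9) = (15, 2, -17), w · n = -212.
Distance = |w · n| / |n| = |-212| / √139 ≈ 17.9816.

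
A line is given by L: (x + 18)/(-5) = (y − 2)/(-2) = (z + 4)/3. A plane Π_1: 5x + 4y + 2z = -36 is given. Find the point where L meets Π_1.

(-8, 6, -10)

L has direction (-5, -2, 3) through (-18, 2, -4).
Substitute r = (-18, 2, -4) + t(-5, -2, 3) into the plane: -90 + (-27)t = -36, so t = -2.
Intersection: (-18, 2, -4) + (-2)·(-5, -2, 3) = (-8, 6, -10).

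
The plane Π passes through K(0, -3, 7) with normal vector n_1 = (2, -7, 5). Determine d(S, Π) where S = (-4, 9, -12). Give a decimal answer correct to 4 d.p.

21.1736

Π: n_1·r = n_1·K gives 2x - 7y + 5z = 56.
n·S − d = (2)·(-4) + (-7)·(9) + (5)·(-12) − 56 = -187; |n| = √78.
Distance = |-187| / √78 = 187/√78 ≈ 21.1736.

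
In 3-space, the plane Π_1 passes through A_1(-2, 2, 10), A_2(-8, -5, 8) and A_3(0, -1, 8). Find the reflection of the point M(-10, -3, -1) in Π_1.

A_1A_2 = (-6, -7, -2), A_1A_3 = (2, -3, -2); a normal to Π_1 is A_1A_2 × A_1A_3 = (8, -16, 32).
Using A_1: Π_1 has equation 8x - 16y + 32z = 272.
λ = (n·M − d)/|n|² = (-64 − 272)/1344 = -1/4.
Reflection = M − 2λn = (-10, -3, -1) − (-1/2)·(8, -16, 32) = (-6, -11, 15).

(-6, -11, 15)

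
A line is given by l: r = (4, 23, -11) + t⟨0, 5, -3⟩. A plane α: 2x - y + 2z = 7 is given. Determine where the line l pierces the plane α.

Substitute r = (4, 23, -11) + t(0, 5, -3) into the plane: -37 + (-11)t = 7, so t = -4.
Intersection: (4, 23, -11) + (-4)·(0, 5, -3) = (4, 3, 1).

(4, 3, 1)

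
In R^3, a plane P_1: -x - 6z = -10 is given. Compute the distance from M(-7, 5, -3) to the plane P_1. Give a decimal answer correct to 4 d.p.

n·M − d = (-1)·(-7) + (0)·(5) + (-6)·(-3) − (-10) = 35; |n| = √37.
Distance = |35| / √37 = 35/√37 ≈ 5.7540.

5.7540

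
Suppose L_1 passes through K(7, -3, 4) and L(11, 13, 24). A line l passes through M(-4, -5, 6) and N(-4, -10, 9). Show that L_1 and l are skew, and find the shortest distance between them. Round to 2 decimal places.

10.97

A direction vector for L_1 is L − K = (4, 16, 20).
A direction vector for l is N − M = (0, -5, 3).
Common perpendicular direction n = (4, 16, 20) × (0, -5, 3) = (148, -12, -20).
With w = (-4, -5, 6) − (7, -3, 4) = (-11, -2, 2), w · n = -1644.
Since n ≠ 0 the lines are not parallel, and w · n = -1644 ≠ 0 so they do not intersect; hence they are skew.
Distance = |w · n| / |n| = |-1644| / √22448 ≈ 10.97.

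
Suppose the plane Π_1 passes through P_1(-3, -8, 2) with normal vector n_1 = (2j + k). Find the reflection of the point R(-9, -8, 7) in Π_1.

Π_1: n_1·r = n_1·P_1 gives 2y + z = -14.
λ = (n·R − d)/|n|² = (-9 − (-14))/5 = 1.
Reflection = R − 2λn = (-9, -8, 7) − 2·(0, 2, 1) = (-9, -12, 5).

(-9, -12, 5)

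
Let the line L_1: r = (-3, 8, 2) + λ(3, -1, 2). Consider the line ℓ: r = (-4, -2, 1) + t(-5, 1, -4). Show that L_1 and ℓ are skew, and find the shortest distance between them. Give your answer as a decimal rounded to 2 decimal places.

Common perpendicular direction n = (3, -1, 2) × (-5, 1, -4) = (2, 2, -2).
With w = (-4, -2, 1) − (-3, 8, 2) = (-1, -10, -1), w · n = -20.
Since n ≠ 0 the lines are not parallel, and w · n = -20 ≠ 0 so they do not intersect; hence they are skew.
Distance = |w · n| / |n| = |-20| / √12 ≈ 5.77.

5.77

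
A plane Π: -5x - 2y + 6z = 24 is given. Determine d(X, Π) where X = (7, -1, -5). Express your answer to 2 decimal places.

n·X − d = (-5)·(7) + (-2)·(-1) + (6)·(-5) − 24 = -87; |n| = √65.
Distance = |-87| / √65 = 87/√65 ≈ 10.79.

10.79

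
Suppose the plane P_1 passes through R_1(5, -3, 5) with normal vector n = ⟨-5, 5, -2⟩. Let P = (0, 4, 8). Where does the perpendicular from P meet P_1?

P_1: n·r = n·R_1 gives -5x + 5y - 2z = -50.
Foot = P − λn with λ = (n·P − d)/|n|² = (4 − (-50))/54 = 1.
Foot = (0, 4, 8) − 1·(-5, 5, -2) = (5, -1, 10).

(5, -1, 10)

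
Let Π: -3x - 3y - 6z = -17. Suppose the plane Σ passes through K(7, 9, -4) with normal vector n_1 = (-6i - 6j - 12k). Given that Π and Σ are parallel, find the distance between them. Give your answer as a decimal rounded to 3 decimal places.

Σ: n_1·r = n_1·K gives -6x - 6y - 12z = -48.
Rescale Σ by 1/2: -3x - 3y - 6z = -24. Then distance = |-17 − (-24)| / √54 ≈ 0.953.

0.953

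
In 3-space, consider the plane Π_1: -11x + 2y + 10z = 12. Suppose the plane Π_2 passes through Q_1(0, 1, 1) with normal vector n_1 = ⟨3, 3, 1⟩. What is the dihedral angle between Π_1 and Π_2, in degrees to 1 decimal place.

Π_2: n_1·r = n_1·Q_1 gives 3x + 3y + z = 4.
cos θ = |n₁·n₂| / (|n₁||n₂|) = |-17| / (√225 · √19).
θ = arccos(0.26000) ≈ 74.9°.

74.9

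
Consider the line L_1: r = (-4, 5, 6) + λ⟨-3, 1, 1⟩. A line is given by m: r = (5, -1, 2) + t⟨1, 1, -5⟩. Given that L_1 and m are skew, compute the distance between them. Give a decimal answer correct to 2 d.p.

Common perpendicular direction n = (-3, 1, 1) × (1, 1, -5) = (-6, -14, -4).
With w = (5, -1, 2) − (-4, 5, 6) = (9, -6, -4), w · n = 46.
Distance = |w · n| / |n| = |46| / √248 ≈ 2.92.

2.92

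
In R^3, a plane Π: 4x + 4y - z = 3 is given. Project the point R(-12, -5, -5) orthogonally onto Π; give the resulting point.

Foot = R − λn with λ = (n·R − d)/|n|² = (-63 − 3)/33 = -2.
Foot = (-12, -5, -5) − (-2)·(4, 4, -1) = (-4, 3, -7).

(-4, 3, -7)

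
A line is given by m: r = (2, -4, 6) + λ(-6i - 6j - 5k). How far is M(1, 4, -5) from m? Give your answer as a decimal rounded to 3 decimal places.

Taking (2, -4, 6) on m with direction v = (-6, -6, -5): w = M − (2, -4, 6) = (-1, 8, -11), and w × v = (-106, 61, 54).
Distance = |w × v| / |v| = √17873 / √97 ≈ 13.574.

13.574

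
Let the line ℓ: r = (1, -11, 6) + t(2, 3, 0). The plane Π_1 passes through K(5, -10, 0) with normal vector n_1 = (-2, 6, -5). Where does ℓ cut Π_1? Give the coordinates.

(5, -5, 6)

Π_1: n_1·r = n_1·K gives -2x + 6y - 5z = -70.
Substitute r = (1, -11, 6) + t(2, 3, 0) into the plane: -98 + 14t = -70, so t = 2.
Intersection: (1, -11, 6) + 2·(2, 3, 0) = (5, -5, 6).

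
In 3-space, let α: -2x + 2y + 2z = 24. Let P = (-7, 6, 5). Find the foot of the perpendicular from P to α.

(-5, 4, 3)

Foot = P − λn with λ = (n·P − d)/|n|² = (36 − 24)/12 = 1.
Foot = (-7, 6, 5) − 1·(-2, 2, 2) = (-5, 4, 3).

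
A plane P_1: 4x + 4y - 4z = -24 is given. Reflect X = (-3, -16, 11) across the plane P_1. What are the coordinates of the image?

(13, 0, -5)

λ = (n·X − d)/|n|² = (-120 − (-24))/48 = -2.
Reflection = X − 2λn = (-3, -16, 11) − (-4)·(4, 4, -4) = (13, 0, -5).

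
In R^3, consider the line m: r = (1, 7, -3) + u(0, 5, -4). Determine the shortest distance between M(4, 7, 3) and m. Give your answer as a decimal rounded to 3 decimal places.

Taking (1, 7, -3) on m with direction v = (0, 5, -4): w = M − (1, 7, -3) = (3, 0, 6), and w × v = (-30, 12, 15).
Distance = |w × v| / |v| = √1269 / √41 ≈ 5.563.

5.563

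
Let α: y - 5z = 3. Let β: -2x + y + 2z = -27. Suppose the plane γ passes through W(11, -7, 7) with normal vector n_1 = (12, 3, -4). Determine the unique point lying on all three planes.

(8, -7, -2)

γ: n_1·r = n_1·W gives 12x + 3y - 4z = 83.
Solving the 3×3 linear system y - 5z = 3, -2x + y + 2z = -27, 12x + 3y - 4z = 83 (e.g. by elimination or Cramer's rule, determinant = 106) gives (8, -7, -2).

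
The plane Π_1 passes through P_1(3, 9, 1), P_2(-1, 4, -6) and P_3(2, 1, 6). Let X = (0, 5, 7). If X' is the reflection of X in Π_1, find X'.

(6, 3, 5)

P_1P_2 = (-4, -5, -7), P_1P_3 = (-1, -8, 5); a normal to Π_1 is P_1P_2 × P_1P_3 = (-81, 27, 27).
Using P_1: Π_1 has equation -81x + 27y + 27z = 27.
λ = (n·X − d)/|n|² = (324 − 27)/8019 = 1/27.
Reflection = X − 2λn = (0, 5, 7) − (2/27)·(-81, 27, 27) = (6, 3, 5).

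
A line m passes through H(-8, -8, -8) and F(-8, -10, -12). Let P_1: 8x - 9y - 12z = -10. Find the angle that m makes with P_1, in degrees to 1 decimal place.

60.2

A direction vector for m is F − H = (0, -2, -4).
sin θ = |n·v| / (|n||v|) = |66| / (√289 · √20) = 0.86812.
θ ≈ 60.2°.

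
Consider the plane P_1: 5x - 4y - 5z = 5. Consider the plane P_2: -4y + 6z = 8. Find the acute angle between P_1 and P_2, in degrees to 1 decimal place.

76.2

cos θ = |n₁·n₂| / (|n₁||n₂|) = |-14| / (√66 · √52).
θ = arccos(0.23898) ≈ 76.2°.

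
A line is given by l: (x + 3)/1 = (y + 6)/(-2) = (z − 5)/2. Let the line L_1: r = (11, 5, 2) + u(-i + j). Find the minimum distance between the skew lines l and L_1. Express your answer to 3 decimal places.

l has direction (1, -2, 2) through (-3, -6, 5).
Common perpendicular direction n = (1, -2, 2) × (-1, 1, 0) = (-2, -2, -1).
With w = (11, 5, 2) − (-3, -6, 5) = (14, 11, -3), w · n = -47.
Distance = |w · n| / |n| = |-47| / √9 ≈ 15.667.

15.667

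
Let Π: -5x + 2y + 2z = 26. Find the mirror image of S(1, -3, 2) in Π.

λ = (n·S − d)/|n|² = (-7 − 26)/33 = -1.
Reflection = S − 2λn = (1, -3, 2) − (-2)·(-5, 2, 2) = (-9, 1, 6).

(-9, 1, 6)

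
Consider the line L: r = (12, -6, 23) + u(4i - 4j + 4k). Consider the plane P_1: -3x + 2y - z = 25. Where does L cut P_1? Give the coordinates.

(-4, 10, 7)

Substitute r = (12, -6, 23) + t(4, -4, 4) into the plane: -71 + (-24)t = 25, so t = -4.
Intersection: (12, -6, 23) + (-4)·(4, -4, 4) = (-4, 10, 7).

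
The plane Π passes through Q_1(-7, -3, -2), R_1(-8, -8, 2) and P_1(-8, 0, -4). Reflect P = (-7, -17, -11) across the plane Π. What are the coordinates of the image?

Q_1R_1 = (-1, -5, 4), Q_1P_1 = (-1, 3, -2); a normal to Π is Q_1R_1 × Q_1P_1 = (-2, -6, -8).
Using Q_1: Π has equation -2x - 6y - 8z = 48.
λ = (n·P − d)/|n|² = (204 − 48)/104 = 3/2.
Reflection = P − 2λn = (-7, -17, -11) − 3·(-2, -6, -8) = (-1, 1, 13).

(-1, 1, 13)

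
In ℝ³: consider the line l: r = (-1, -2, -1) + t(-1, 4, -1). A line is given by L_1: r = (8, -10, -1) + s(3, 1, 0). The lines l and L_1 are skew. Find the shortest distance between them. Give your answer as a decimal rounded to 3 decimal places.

2.467

Common perpendicular direction n = (-1, 4, -1) × (3, 1, 0) = (1, -3, -13).
With w = (8, -10, -1) − (-1, -2, -1) = (9, -8, 0), w · n = 33.
Distance = |w · n| / |n| = |33| / √179 ≈ 2.467.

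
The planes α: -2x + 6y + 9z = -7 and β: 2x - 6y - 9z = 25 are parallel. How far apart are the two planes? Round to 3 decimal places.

Rescale β by 1/(-1): -2x + 6y + 9z = -25. Then distance = |-7 − (-25)| / √121 ≈ 1.636.

1.636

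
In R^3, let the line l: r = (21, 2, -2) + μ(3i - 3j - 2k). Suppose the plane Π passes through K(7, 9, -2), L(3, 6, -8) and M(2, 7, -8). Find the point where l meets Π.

(12, 11, 4)

KL = (-4, -3, -6), KM = (-5, -2, -6); a normal to Π is KL × KM = (6, 6, -7).
Using K: Π has equation 6x + 6y - 7z = 110.
Substitute r = (21, 2, -2) + t(3, -3, -2) into the plane: 152 + 14t = 110, so t = -3.
Intersection: (21, 2, -2) + (-3)·(3, -3, -2) = (12, 11, 4).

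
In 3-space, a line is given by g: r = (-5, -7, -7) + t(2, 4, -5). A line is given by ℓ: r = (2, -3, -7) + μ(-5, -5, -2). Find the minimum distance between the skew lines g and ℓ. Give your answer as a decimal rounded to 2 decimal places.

2.55

Common perpendicular direction n = (2, 4, -5) × (-5, -5, -2) = (-33, 29, 10).
With w = (2, -3, -7) − (-5, -7, -7) = (7, 4, 0), w · n = -115.
Distance = |w · n| / |n| = |-115| / √2030 ≈ 2.55.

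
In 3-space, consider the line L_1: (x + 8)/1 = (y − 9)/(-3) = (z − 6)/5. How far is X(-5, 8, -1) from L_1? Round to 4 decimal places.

L_1 has direction (1, -3, 5) through (-8, 9, 6).
Taking (-8, 9, 6) on L_1 with direction v = (1, -3, 5): w = X − (-8, 9, 6) = (3, -1, -7), and w × v = (-26, -22, -8).
Distance = |w × v| / |v| = √1224 / √35 ≈ 5.9137.

5.9137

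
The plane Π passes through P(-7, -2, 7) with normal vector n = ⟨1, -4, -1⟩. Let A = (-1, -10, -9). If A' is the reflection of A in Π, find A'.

(-7, 14, -3)

Π: n·r = n·P gives x - 4y - z = -6.
λ = (n·A − d)/|n|² = (48 − (-6))/18 = 3.
Reflection = A − 2λn = (-1, -10, -9) − 6·(1, -4, -1) = (-7, 14, -3).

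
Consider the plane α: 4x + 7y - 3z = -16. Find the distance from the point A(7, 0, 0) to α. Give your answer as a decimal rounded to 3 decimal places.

5.115

n·A − d = (4)·(7) + (7)·(0) + (-3)·(0) − (-16) = 44; |n| = √74.
Distance = |44| / √74 = 44/√74 ≈ 5.115.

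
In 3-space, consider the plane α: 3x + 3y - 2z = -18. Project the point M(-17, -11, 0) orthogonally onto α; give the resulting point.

Foot = M − λn with λ = (n·M − d)/|n|² = (-84 − (-18))/22 = -3.
Foot = (-17, -11, 0) − (-3)·(3, 3, -2) = (-8, -2, -6).

(-8, -2, -6)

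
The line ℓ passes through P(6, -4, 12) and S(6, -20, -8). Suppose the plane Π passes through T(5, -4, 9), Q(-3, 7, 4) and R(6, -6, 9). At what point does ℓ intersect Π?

(6, -8, 7)

A direction vector for ℓ is S − P = (0, -16, -20).
TQ = (-8, 11, -5), TR = (1, -2, 0); a normal to Π is TQ × TR = (-10, -5, 5).
Using T: Π has equation -10x - 5y + 5z = 15.
Substitute r = (6, -4, 12) + t(0, -16, -20) into the plane: 20 + (-20)t = 15, so t = 1/4.
Intersection: (6, -4, 12) + (1/4)·(0, -16, -20) = (6, -8, 7).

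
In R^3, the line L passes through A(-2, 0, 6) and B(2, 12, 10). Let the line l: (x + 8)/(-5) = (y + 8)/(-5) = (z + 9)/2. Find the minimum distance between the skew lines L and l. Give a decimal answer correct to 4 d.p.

9.7373

A direction vector for L is B − A = (4, 12, 4).
l has direction (-5, -5, 2) through (-8, -8, -9).
Common perpendicular direction n = (4, 12, 4) × (-5, -5, 2) = (44, -28, 40).
With w = (-8, -8, -9) − (-2, 0, 6) = (-6, -8, -15), w · n = -640.
Distance = |w · n| / |n| = |-640| / √4320 ≈ 9.7373.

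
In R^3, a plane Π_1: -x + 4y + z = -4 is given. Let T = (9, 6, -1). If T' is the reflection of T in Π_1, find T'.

(11, -2, -3)

λ = (n·T − d)/|n|² = (14 − (-4))/18 = 1.
Reflection = T − 2λn = (9, 6, -1) − 2·(-1, 4, 1) = (11, -2, -3).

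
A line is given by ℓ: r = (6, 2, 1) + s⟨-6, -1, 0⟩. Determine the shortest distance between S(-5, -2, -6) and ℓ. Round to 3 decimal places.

Taking (6, 2, 1) on ℓ with direction v = (-6, -1, 0): w = S − (6, 2, 1) = (-11, -4, -7), and w × v = (-7, 42, -13).
Distance = |w × v| / |v| = √1982 / √37 ≈ 7.319.

7.319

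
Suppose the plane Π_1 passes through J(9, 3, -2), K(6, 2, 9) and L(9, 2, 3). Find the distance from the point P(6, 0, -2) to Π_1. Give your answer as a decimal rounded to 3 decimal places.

JK = (-3, -1, 11), JL = (0, -1, 5); a normal to Π_1 is JK × JL = (6, 15, 3).
Using J: Π_1 has equation 6x + 15y + 3z = 93.
n·P − d = (6)·(6) + (15)·(0) + (3)·(-2) − 93 = -63; |n| = √270.
Distance = |-63| / √270 = 63/√270 ≈ 3.834.

3.834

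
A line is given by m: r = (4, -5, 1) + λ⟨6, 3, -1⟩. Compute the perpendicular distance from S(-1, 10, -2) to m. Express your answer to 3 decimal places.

Taking (4, -5, 1) on m with direction v = (6, 3, -1): w = S − (4, -5, 1) = (-5, 15, -3), and w × v = (-6, -23, -105).
Distance = |w × v| / |v| = √11590 / √46 ≈ 15.873.

15.873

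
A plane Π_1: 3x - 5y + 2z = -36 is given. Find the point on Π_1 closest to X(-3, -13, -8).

Foot = X − λn with λ = (n·X − d)/|n|² = (40 − (-36))/38 = 2.
Foot = (-3, -13, -8) − 2·(3, -5, 2) = (-9, -3, -12).

(-9, -3, -12)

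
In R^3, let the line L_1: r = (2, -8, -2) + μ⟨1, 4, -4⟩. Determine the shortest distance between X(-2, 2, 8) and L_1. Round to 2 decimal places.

14.68

Taking (2, -8, -2) on L_1 with direction v = (1, 4, -4): w = X − (2, -8, -2) = (-4, 10, 10), and w × v = (-80, -6, -26).
Distance = |w × v| / |v| = √7112 / √33 ≈ 14.68.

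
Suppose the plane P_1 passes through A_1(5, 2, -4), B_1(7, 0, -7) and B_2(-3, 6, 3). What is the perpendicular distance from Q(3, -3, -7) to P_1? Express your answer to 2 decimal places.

1.70

A_1B_1 = (2, -2, -3), A_1B_2 = (-8, 4, 7); a normal to P_1 is A_1B_1 × A_1B_2 = (-2, 10, -8).
Using A_1: P_1 has equation -2x + 10y - 8z = 42.
n·Q − d = (-2)·(3) + (10)·(-3) + (-8)·(-7) − 42 = -22; |n| = √168.
Distance = |-22| / √168 = 22/√168 ≈ 1.70.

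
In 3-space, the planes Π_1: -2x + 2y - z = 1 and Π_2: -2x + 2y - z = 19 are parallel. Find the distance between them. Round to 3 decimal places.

6.000

Same normal n = (-2, 2, -1) with |n| = √9; distance = |1 − 19| / |n| = 18/√9 ≈ 6.000.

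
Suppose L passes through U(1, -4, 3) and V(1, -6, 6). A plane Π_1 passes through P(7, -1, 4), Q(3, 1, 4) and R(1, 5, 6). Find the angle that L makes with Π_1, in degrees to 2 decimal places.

A direction vector for L is V − U = (0, -2, 3).
PQ = (-4, 2, 0), PR = (-6, 6, 2); a normal to Π_1 is PQ × PR = (4, 8, -12).
Using P: Π_1 has equation 4x + 8y - 12z = -28.
sin θ = |n·v| / (|n||v|) = |-52| / (√224 · √13) = 0.96362.
θ ≈ 74.50°.

74.50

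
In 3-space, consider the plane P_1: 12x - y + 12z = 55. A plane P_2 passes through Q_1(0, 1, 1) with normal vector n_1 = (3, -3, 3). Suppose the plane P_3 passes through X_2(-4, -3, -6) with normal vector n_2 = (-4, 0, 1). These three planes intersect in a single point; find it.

P_2: n_1·r = n_1·Q_1 gives 3x - 3y + 3z = 0.
P_3: n_2·r = n_2·X_2 gives -4x + z = 10.
Solving the 3×3 linear system 12x - y + 12z = 55, 3x - 3y + 3z = 0, -4x + z = 10 (e.g. by elimination or Cramer's rule, determinant = -165) gives (-1, 5, 6).

(-1, 5, 6)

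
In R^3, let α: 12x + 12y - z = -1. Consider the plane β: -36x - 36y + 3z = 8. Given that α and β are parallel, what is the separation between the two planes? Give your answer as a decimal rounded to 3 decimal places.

Rescale β by 1/(-3): 12x + 12y - z = -8/3. Then distance = |-1 − (-8/3)| / √289 ≈ 0.098.

0.098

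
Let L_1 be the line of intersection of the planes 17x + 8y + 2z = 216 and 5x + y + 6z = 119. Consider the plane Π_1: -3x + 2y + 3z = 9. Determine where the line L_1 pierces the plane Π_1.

(10, 3, 11)

Direction of L_1: (17, 8, 2) × (5, 1, 6) = (46, -92, -23).
A point on L_1: solving the two plane equations with x = 14 gives (14, -5, 9).
Substitute r = (14, -5, 9) + t(46, -92, -23) into the plane: -25 + (-391)t = 9, so t = -2/23.
Intersection: (14, -5, 9) + (-2/23)·(46, -92, -23) = (10, 3, 11).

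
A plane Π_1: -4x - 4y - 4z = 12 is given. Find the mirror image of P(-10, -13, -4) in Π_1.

λ = (n·P − d)/|n|² = (108 − 12)/48 = 2.
Reflection = P − 2λn = (-10, -13, -4) − 4·(-4, -4, -4) = (6, 3, 12).

(6, 3, 12)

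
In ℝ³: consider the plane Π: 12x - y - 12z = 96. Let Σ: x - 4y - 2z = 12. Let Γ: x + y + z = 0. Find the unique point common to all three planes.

Solving the 3×3 linear system 12x - y - 12z = 96, x - 4y - 2z = 12, x + y + z = 0 (e.g. by elimination or Cramer's rule, determinant = -81) gives (4, 0, -4).

(4, 0, -4)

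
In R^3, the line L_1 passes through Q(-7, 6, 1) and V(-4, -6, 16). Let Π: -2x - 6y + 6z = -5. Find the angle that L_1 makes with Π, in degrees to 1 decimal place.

67.0

A direction vector for L_1 is V − Q = (3, -12, 15).
sin θ = |n·v| / (|n||v|) = |156| / (√76 · √378) = 0.92039.
θ ≈ 67.0°.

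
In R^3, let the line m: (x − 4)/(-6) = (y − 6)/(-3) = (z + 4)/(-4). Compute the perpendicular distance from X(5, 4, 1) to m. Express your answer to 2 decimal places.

4.84

m has direction (-6, -3, -4) through (4, 6, -4).
Taking (4, 6, -4) on m with direction v = (-6, -3, -4): w = X − (4, 6, -4) = (1, -2, 5), and w × v = (23, -26, -15).
Distance = |w × v| / |v| = √1430 / √61 ≈ 4.84.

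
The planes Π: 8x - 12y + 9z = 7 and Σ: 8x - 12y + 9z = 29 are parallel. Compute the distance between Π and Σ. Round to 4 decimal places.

1.2941

Same normal n = (8, -12, 9) with |n| = √289; distance = |7 − 29| / |n| = 22/√289 ≈ 1.2941.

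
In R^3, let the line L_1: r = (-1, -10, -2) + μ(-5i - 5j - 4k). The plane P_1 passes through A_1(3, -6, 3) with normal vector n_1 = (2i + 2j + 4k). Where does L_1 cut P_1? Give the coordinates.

P_1: n_1·r = n_1·A_1 gives 2x + 2y + 4z = 6.
Substitute r = (-1, -10, -2) + t(-5, -5, -4) into the plane: -30 + (-36)t = 6, so t = -1.
Intersection: (-1, -10, -2) + (-1)·(-5, -5, -4) = (4, -5, 2).

(4, -5, 2)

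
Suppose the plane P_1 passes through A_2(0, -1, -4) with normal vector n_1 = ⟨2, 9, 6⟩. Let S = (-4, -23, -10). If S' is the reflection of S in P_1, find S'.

(4, 13, 14)

P_1: n_1·r = n_1·A_2 gives 2x + 9y + 6z = -33.
λ = (n·S − d)/|n|² = (-275 − (-33))/121 = -2.
Reflection = S − 2λn = (-4, -23, -10) − (-4)·(2, 9, 6) = (4, 13, 14).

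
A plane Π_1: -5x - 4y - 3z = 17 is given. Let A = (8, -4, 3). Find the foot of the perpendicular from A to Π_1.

Foot = A − λn with λ = (n·A − d)/|n|² = (-33 − 17)/50 = -1.
Foot = (8, -4, 3) − (-1)·(-5, -4, -3) = (3, -8, 0).

(3, -8, 0)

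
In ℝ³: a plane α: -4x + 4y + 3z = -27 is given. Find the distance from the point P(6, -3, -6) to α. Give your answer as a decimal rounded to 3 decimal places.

4.217

n·P − d = (-4)·(6) + (4)·(-3) + (3)·(-6) − (-27) = -27; |n| = √41.
Distance = |-27| / √41 = 27/√41 ≈ 4.217.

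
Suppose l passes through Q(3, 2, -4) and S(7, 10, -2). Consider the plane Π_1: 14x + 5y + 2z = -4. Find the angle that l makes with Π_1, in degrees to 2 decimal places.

A direction vector for l is S − Q = (4, 8, 2).
sin θ = |n·v| / (|n||v|) = |100| / (√225 · √84) = 0.72739.
θ ≈ 46.67°.

46.67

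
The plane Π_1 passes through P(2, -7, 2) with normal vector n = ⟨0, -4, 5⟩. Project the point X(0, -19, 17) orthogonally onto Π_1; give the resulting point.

(0, -7, 2)

Π_1: n·r = n·P gives -4y + 5z = 38.
Foot = X − λn with λ = (n·X − d)/|n|² = (161 − 38)/41 = 3.
Foot = (0, -19, 17) − 3·(0, -4, 5) = (0, -7, 2).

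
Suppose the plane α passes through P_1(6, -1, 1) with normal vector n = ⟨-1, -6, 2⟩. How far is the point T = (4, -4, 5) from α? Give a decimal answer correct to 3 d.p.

4.373

α: n·r = n·P_1 gives -x - 6y + 2z = 2.
n·T − d = (-1)·(4) + (-6)·(-4) + (2)·(5) − 2 = 28; |n| = √41.
Distance = |28| / √41 = 28/√41 ≈ 4.373.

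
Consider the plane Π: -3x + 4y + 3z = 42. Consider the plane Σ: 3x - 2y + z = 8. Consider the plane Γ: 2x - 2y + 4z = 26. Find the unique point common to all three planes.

Solving the 3×3 linear system -3x + 4y + 3z = 42, 3x - 2y + z = 8, 2x - 2y + 4z = 26 (e.g. by elimination or Cramer's rule, determinant = -28) gives (6, 9, 8).

(6, 9, 8)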